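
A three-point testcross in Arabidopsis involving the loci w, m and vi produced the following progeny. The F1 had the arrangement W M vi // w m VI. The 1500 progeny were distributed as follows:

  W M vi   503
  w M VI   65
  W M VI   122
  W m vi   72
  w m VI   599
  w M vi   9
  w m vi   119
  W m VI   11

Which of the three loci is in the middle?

w

The two rarest classes, w M vi and W m VI, are the double crossovers. Comparing them with the parentals, only the w allele has switched, so w is the middle locus and the order is vi – w – m.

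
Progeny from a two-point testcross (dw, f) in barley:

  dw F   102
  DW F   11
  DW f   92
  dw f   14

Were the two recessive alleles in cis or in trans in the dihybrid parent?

The two most frequent classes are DW f (92) and dw F (102); these are the parental (non-recombinant) types.
So the F1 carried DW f on one chromosome and dw F on the other — the recessive alleles are on opposite chromosomes (trans / repulsion).

trans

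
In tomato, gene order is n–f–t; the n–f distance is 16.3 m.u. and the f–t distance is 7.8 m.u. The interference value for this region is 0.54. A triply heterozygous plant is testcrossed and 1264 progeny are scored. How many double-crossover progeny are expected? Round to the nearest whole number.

7

Map distances give recombination frequencies of 0.163 and 0.078 for the two intervals.
With interference 0.54 (so coincidence = 0.46), expected double-crossover frequency = 0.163 × 0.078 × 0.46 = 0.00585.
Expected number = 0.00585 × 1264 = 7.39 ≈ 7.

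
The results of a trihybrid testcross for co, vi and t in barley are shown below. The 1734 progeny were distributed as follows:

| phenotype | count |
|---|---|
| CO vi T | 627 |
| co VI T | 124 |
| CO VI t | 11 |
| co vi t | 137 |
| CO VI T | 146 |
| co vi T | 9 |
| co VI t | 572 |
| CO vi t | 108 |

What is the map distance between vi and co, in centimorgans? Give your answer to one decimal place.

The two most frequent reciprocal classes, co VI t and CO vi T, are the parental types, so the F1 was co VI t / CO vi T.
The two rarest classes, CO VI t and co vi T, are the double crossovers. Comparing them with the parentals, only the co allele has switched, so co is the middle locus and the order is vi – co – t.
Crossovers in the vi–co interval produce the single-crossover classes co vi t and CO VI T (137 + 146 = 283) plus the double crossovers (20).
RF(vi–co) = (283 + 20) / 1734 = 303/1734 = 0.1747 → 17.5 centimorgans.

17.5 centimorgans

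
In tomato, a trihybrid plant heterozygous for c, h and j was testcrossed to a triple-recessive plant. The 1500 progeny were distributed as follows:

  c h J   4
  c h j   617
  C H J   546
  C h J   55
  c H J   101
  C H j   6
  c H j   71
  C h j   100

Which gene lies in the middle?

j

The two most frequent reciprocal classes, c h j and C H J, are the parental types, so the F1 was c h j / C H J.
The two rarest classes, c h J and C H j, are the double crossovers. Comparing them with the parentals, only the j allele has switched, so j is the middle locus and the order is h – j – c.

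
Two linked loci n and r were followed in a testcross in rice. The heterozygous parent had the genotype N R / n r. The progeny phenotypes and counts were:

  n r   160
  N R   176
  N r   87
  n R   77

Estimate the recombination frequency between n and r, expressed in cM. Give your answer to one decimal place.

32.8 cM

The recombinant classes are N r and n R: 87 + 77 = 164.
Recombination frequency = 164/500 = 0.3280 ≈ 32.8%, i.e. 32.8 cM.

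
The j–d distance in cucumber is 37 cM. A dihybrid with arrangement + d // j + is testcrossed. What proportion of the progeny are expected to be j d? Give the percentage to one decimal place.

A map distance of 37 cM corresponds to a recombination frequency of 0.370.
The F1 is + d / j +, so j d is a recombinant gamete class with expected frequency r/2 = 0.370/2 = 0.1850.
That is 0.1850 = 18.5% of the progeny.

18.5%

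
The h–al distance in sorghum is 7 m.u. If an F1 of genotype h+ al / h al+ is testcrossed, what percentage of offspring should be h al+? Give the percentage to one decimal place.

A map distance of 7 m.u. corresponds to a recombination frequency of 0.070.
The F1 is h+ al / h al+, so h al+ is a parental gamete class with expected frequency (1 − r)/2 = 0.930/2 = 0.4650.
That is 0.4650 = 46.5% of the progeny.

46.5%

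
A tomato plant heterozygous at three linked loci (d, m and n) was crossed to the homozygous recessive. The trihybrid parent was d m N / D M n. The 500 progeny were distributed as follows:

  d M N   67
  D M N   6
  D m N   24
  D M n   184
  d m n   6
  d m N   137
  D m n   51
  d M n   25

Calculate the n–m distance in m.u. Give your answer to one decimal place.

The two rarest classes, d m n and D M N, are the double crossovers. Comparing them with the parentals, only the n allele has switched, so n is the middle locus and the order is d – n – m.
Crossovers in the n–m interval produce the single-crossover classes d M N and D m n (67 + 51 = 118) plus the double crossovers (12).
RF(n–m) = (118 + 12) / 500 = 130/500 = 0.2600 → 26.0 m.u.

26.0 m.u.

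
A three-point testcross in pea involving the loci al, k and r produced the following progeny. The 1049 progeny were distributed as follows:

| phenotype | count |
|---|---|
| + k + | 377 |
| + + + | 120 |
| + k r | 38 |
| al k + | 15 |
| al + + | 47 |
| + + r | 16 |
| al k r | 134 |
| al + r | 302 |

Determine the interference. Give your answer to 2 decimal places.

The two most frequent reciprocal classes, + k + and al + r, are the parental types, so the F1 was + k + / al + r.
The two rarest classes, al k + and + + r, are the double crossovers. Comparing them with the parentals, only the al allele has switched, so al is the middle locus and the order is r – al – k.
r–al: (85 + 31)/1049 = 0.1106; al–k: (254 + 31)/1049 = 0.2717.
Expected DCO frequency = 0.1106 × 0.2717 ≈ 0.03005; observed = 31/1049 ≈ 0.02955.
Coefficient of coincidence = 0.02955/0.03005 ≈ 0.98; interference = 1 − 0.98 = 0.02.

0.02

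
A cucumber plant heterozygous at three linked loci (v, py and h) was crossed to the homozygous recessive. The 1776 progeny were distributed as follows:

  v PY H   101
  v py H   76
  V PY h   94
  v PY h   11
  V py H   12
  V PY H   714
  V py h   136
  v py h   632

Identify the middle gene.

The two most frequent reciprocal classes, V PY H and v py h, are the parental types, so the F1 was V PY H / v py h.
The two rarest classes, V py H and v PY h, are the double crossovers. Comparing them with the parentals, only the py allele has switched, so py is the middle locus and the order is h – py – v.

py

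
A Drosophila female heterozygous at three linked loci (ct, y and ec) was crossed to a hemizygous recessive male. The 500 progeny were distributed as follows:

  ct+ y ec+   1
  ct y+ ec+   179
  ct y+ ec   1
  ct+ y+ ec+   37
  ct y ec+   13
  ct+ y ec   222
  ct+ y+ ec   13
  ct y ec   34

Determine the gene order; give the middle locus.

ec

The two most frequent reciprocal classes, ct+ y ec and ct y+ ec+, are the parental types, so the F1 was ct+ y ec / ct y+ ec+.
The two rarest classes, ct+ y ec+ and ct y+ ec, are the double crossovers. Comparing them with the parentals, only the ec allele has switched, so ec is the middle locus and the order is ct – ec – y.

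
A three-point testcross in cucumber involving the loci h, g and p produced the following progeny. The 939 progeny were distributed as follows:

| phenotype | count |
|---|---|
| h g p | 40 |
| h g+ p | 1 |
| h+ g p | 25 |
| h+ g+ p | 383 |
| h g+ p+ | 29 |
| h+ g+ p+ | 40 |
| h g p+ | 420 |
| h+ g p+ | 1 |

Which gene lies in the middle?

The two most frequent reciprocal classes, h g p+ and h+ g+ p, are the parental types, so the F1 was h g p+ / h+ g+ p.
The two rarest classes, h+ g p+ and h g+ p, are the double crossovers. Comparing them with the parentals, only the h allele has switched, so h is the middle locus and the order is p – h – g.

h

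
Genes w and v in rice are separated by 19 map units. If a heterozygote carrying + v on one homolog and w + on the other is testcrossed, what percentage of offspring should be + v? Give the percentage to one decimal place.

40.5%

A map distance of 19 map units corresponds to a recombination frequency of 0.190.
The F1 is + v / w +, so + v is a parental gamete class with expected frequency (1 − r)/2 = 0.810/2 = 0.4050.
That is 0.4050 = 40.5% of the progeny.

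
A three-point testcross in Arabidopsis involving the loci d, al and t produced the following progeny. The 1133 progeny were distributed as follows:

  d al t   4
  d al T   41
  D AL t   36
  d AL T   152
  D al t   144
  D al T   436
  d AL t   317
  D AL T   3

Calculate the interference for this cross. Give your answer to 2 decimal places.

0.69

The two most frequent reciprocal classes, d AL t and D al T, are the parental types, so the F1 was d AL t / D al T.
The two rarest classes, d al t and D AL T, are the double crossovers. Comparing them with the parentals, only the al allele has switched, so al is the middle locus and the order is d – al – t.
d–al: (77 + 7)/1133 = 0.0741; al–t: (296 + 7)/1133 = 0.2674.
Expected DCO frequency = 0.0741 × 0.2674 ≈ 0.01981; observed = 7/1133 ≈ 0.00618.
Coefficient of coincidence = 0.00618/0.01981 ≈ 0.31; interference = 1 − 0.31 = 0.69.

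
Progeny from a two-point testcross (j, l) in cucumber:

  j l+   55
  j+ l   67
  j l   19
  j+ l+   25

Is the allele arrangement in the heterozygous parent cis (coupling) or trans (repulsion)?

trans

The two most frequent classes are j+ l (67) and j l+ (55); these are the parental (non-recombinant) types.
So the F1 carried j+ l on one chromosome and j l+ on the other — the recessive alleles are on opposite chromosomes (trans / repulsion).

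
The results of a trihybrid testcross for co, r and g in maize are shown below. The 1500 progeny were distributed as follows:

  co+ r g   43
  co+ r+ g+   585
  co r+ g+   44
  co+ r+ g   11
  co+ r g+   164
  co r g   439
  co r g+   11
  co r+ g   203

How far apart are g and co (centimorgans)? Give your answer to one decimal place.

7.3 centimorgans

The two most frequent reciprocal classes, co r g and co+ r+ g+, are the parental types, so the F1 was co r g / co+ r+ g+.
The two rarest classes, co r g+ and co+ r+ g, are the double crossovers. Comparing them with the parentals, only the g allele has switched, so g is the middle locus and the order is r – g – co.
Crossovers in the g–co interval produce the single-crossover classes co+ r g and co r+ g+ (43 + 44 = 87) plus the double crossovers (22).
RF(g–co) = (87 + 22) / 1500 = 109/1500 = 0.0727 → 7.3 centimorgans.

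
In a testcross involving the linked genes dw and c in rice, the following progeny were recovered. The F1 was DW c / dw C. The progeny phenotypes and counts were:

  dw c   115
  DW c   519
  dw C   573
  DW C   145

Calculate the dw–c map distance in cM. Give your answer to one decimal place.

The recombinant classes are DW C and dw c: 145 + 115 = 260.
Recombination frequency = 260/1352 = 0.1923 ≈ 19.2%, i.e. 19.2 cM.

19.2 cM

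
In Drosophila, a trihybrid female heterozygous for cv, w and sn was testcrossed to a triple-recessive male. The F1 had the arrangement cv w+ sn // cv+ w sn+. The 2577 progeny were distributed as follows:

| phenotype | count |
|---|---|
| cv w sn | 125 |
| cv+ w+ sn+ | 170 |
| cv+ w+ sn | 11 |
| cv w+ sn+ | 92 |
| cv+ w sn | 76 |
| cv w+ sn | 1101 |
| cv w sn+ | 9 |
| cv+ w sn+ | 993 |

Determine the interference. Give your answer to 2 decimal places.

0.13

The two rarest classes, cv+ w+ sn and cv w sn+, are the double crossovers. Comparing them with the parentals, only the cv allele has switched, so cv is the middle locus and the order is w – cv – sn.
w–cv: (295 + 20)/2577 = 0.1222; cv–sn: (168 + 20)/2577 = 0.0730.
Expected DCO frequency = 0.1222 × 0.0730 ≈ 0.00892; observed = 20/2577 ≈ 0.00776.
Coefficient of coincidence = 0.00776/0.00892 ≈ 0.87; interference = 1 − 0.87 = 0.13.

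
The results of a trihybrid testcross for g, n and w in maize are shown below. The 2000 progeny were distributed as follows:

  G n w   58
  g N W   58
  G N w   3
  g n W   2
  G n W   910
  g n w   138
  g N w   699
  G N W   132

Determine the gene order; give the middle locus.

g

The two most frequent reciprocal classes, G n W and g N w, are the parental types, so the F1 was G n W / g N w.
The two rarest classes, g n W and G N w, are the double crossovers. Comparing them with the parentals, only the g allele has switched, so g is the middle locus and the order is n – g – w.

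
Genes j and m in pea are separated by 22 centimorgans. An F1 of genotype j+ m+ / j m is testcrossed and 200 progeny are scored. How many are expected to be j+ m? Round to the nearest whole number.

A map distance of 22 centimorgans corresponds to a recombination frequency of 0.220.
The F1 is j+ m+ / j m, so j+ m is a recombinant gamete class with expected frequency r/2 = 0.220/2 = 0.1100.
Expected number = 0.1100 × 200 = 22.00 ≈ 22.

22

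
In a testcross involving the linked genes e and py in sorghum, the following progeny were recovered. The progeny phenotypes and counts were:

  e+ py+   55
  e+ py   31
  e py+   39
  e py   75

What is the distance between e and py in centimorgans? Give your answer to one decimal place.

35.0 centimorgans

The two most frequent classes, e+ py+ (55) and e py (75), are the parental types, so the F1 was e+ py+ / e py.
The recombinant classes are e+ py and e py+: 31 + 39 = 70.
Recombination frequency = 70/200 = 0.3500 ≈ 35.0%, i.e. 35.0 centimorgans.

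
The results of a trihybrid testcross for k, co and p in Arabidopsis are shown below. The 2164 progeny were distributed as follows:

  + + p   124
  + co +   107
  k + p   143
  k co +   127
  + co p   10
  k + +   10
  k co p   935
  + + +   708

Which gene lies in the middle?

k

The two most frequent reciprocal classes, k co p and + + +, are the parental types, so the F1 was k co p / + + +.
The two rarest classes, + co p and k + +, are the double crossovers. Comparing them with the parentals, only the k allele has switched, so k is the middle locus and the order is co – k – p.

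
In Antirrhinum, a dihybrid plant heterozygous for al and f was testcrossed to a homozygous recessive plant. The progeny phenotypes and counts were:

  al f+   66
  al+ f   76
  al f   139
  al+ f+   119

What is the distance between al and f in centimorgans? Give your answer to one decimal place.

35.5 centimorgans

The two most frequent classes, al+ f+ (119) and al f (139), are the parental types, so the F1 was al+ f+ / al f.
The recombinant classes are al+ f and al f+: 76 + 66 = 142.
Recombination frequency = 142/400 = 0.3550 ≈ 35.5%, i.e. 35.5 centimorgans.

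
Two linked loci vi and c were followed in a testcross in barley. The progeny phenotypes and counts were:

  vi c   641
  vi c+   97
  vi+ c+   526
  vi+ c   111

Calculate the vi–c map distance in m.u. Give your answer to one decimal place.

The two most frequent classes, vi+ c+ (526) and vi c (641), are the parental types, so the F1 was vi+ c+ / vi c.
The recombinant classes are vi+ c and vi c+: 111 + 97 = 208.
Recombination frequency = 208/1375 = 0.1513 ≈ 15.1%, i.e. 15.1 m.u.

15.1 m.u.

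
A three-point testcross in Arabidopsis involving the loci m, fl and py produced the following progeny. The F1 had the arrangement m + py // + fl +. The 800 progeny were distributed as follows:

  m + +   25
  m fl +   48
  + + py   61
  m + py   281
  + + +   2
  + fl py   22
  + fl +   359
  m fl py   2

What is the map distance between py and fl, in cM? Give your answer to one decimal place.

The two rarest classes, m fl py and + + +, are the double crossovers. Comparing them with the parentals, only the fl allele has switched, so fl is the middle locus and the order is py – fl – m.
Crossovers in the py–fl interval produce the single-crossover classes m + + and + fl py (25 + 22 = 47) plus the double crossovers (4).
RF(py–fl) = (47 + 4) / 800 = 51/800 = 0.0638 → 6.4 cM.

6.4 cM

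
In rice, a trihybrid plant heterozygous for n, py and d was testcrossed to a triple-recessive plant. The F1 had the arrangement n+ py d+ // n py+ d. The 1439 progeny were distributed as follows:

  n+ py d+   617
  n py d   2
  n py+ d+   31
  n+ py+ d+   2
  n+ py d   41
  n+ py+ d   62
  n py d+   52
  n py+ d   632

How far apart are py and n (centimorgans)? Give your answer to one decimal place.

8.2 centimorgans

The two rarest classes, n+ py+ d+ and n py d, are the double crossovers. Comparing them with the parentals, only the py allele has switched, so py is the middle locus and the order is d – py – n.
Crossovers in the py–n interval produce the single-crossover classes n py d+ and n+ py+ d (52 + 62 = 114) plus the double crossovers (4).
RF(py–n) = (114 + 4) / 1439 = 118/1439 = 0.0820 → 8.2 centimorgans.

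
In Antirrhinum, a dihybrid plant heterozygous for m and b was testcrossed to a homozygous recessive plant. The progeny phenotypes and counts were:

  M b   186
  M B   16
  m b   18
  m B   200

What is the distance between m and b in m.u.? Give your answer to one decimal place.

The two most frequent classes, M b (186) and m B (200), are the parental types, so the F1 was M b / m B.
The recombinant classes are M B and m b: 16 + 18 = 34.
Recombination frequency = 34/420 = 0.0810 ≈ 8.1%, i.e. 8.1 m.u.

8.1 m.u.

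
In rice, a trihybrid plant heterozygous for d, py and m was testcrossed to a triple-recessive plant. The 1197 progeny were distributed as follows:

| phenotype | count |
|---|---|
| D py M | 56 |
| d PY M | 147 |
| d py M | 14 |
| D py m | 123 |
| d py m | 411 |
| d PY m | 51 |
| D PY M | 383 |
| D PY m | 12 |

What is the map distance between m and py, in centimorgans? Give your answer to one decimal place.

The two most frequent reciprocal classes, D PY M and d py m, are the parental types, so the F1 was D PY M / d py m.
The two rarest classes, D PY m and d py M, are the double crossovers. Comparing them with the parentals, only the m allele has switched, so m is the middle locus and the order is py – m – d.
Crossovers in the py–m interval produce the single-crossover classes D py M and d PY m (56 + 51 = 107) plus the double crossovers (26).
RF(py–m) = (107 + 26) / 1197 = 133/1197 = 0.1111 → 11.1 centimorgans.

11.1 centimorgans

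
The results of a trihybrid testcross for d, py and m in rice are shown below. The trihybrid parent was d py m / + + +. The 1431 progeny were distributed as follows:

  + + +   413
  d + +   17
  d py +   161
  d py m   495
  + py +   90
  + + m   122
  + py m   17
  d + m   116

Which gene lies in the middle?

d

The two rarest classes, + py m and d + +, are the double crossovers. Comparing them with the parentals, only the d allele has switched, so d is the middle locus and the order is py – d – m.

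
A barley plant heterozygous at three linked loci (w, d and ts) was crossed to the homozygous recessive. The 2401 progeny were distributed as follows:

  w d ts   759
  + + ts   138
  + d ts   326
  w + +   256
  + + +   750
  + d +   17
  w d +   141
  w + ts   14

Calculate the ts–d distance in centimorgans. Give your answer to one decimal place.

12.9 centimorgans

The two most frequent reciprocal classes, + + + and w d ts, are the parental types, so the F1 was + + + / w d ts.
The two rarest classes, + d + and w + ts, are the double crossovers. Comparing them with the parentals, only the d allele has switched, so d is the middle locus and the order is w – d – ts.
Crossovers in the d–ts interval produce the single-crossover classes + + ts and w d + (138 + 141 = 279) plus the double crossovers (31).
RF(d–ts) = (279 + 31) / 2401 = 310/2401 = 0.1291 → 12.9 centimorgans.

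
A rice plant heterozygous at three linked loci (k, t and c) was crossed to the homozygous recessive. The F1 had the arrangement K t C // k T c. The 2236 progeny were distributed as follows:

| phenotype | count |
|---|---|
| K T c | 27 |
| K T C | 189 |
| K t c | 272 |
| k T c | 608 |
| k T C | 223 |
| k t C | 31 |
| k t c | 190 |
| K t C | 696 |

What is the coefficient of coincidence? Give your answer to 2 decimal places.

0.54

The two rarest classes, k t C and K T c, are the double crossovers. Comparing them with the parentals, only the k allele has switched, so k is the middle locus and the order is t – k – c.
t–k: (379 + 58)/2236 = 0.1954; k–c: (495 + 58)/2236 = 0.2473.
Expected DCO frequency = 0.1954 × 0.2473 ≈ 0.04832; observed = 58/2236 ≈ 0.02594.
Coefficient of coincidence = 0.02594/0.04832 ≈ 0.54.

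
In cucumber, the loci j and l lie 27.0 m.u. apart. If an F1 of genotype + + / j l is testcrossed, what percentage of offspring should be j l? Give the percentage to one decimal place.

36.5%

A map distance of 27.0 m.u. corresponds to a recombination frequency of 0.270.
The F1 is + + / j l, so j l is a parental gamete class with expected frequency (1 − r)/2 = 0.730/2 = 0.3650.
That is 0.3650 = 36.5% of the progeny.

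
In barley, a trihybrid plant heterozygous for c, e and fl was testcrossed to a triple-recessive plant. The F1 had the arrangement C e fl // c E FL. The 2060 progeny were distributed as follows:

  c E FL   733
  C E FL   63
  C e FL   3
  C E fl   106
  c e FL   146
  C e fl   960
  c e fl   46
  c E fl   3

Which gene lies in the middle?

The two rarest classes, C e FL and c E fl, are the double crossovers. Comparing them with the parentals, only the fl allele has switched, so fl is the middle locus and the order is e – fl – c.

fl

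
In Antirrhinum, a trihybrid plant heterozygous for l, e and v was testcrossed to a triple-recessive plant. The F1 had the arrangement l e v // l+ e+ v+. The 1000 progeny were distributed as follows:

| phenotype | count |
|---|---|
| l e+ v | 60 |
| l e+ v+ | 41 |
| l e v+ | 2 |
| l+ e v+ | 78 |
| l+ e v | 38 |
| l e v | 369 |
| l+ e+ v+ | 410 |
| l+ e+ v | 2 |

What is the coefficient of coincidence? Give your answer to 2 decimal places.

The two rarest classes, l e v+ and l+ e+ v, are the double crossovers. Comparing them with the parentals, only the v allele has switched, so v is the middle locus and the order is l – v – e.
l–v: (79 + 4)/1000 = 0.0830; v–e: (138 + 4)/1000 = 0.1420.
Expected DCO frequency = 0.0830 × 0.1420 ≈ 0.01179; observed = 4/1000 ≈ 0.00400.
Coefficient of coincidence = 0.00400/0.01179 ≈ 0.34.

0.34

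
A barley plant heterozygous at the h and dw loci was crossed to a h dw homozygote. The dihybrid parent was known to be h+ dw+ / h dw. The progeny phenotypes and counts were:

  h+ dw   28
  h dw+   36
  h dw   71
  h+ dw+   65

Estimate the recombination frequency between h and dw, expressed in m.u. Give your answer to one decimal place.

32.0 m.u.

The recombinant classes are h+ dw and h dw+: 28 + 36 = 64.
Recombination frequency = 64/200 = 0.3200 ≈ 32.0%, i.e. 32.0 m.u.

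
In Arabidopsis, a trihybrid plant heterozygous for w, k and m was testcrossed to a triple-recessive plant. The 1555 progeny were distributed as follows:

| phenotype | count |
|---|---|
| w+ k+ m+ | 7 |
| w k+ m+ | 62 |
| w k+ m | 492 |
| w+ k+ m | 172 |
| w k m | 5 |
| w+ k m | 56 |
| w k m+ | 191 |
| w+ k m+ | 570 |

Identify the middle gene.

k

The two most frequent reciprocal classes, w k+ m and w+ k m+, are the parental types, so the F1 was w k+ m / w+ k m+.
The two rarest classes, w k m and w+ k+ m+, are the double crossovers. Comparing them with the parentals, only the k allele has switched, so k is the middle locus and the order is m – k – w.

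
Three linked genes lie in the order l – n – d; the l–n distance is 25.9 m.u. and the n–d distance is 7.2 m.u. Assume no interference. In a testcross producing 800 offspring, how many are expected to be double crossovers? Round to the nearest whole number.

Map distances give recombination frequencies of 0.259 and 0.072 for the two intervals.
With no interference, expected double-crossover frequency = 0.259 × 0.072 = 0.01865.
Expected number = 0.01865 × 800 = 14.92 ≈ 15.

15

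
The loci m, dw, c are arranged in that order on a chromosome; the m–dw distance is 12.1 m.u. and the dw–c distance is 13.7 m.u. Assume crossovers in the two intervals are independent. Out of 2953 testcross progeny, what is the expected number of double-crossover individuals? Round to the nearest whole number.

Map distances give recombination frequencies of 0.121 and 0.137 for the two intervals.
With no interference, expected double-crossover frequency = 0.121 × 0.137 = 0.01658.
Expected number = 0.01658 × 2953 = 48.95 ≈ 49.

49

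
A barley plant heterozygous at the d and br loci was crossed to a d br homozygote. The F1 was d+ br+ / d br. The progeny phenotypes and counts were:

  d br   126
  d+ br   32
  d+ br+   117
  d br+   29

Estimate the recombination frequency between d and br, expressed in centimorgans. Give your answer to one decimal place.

The recombinant classes are d+ br and d br+: 32 + 29 = 61.
Recombination frequency = 61/304 = 0.2007 ≈ 20.1%, i.e. 20.1 centimorgans.

20.1 centimorgans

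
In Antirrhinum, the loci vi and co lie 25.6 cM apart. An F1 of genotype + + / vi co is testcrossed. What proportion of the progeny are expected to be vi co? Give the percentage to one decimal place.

37.2%

A map distance of 25.6 cM corresponds to a recombination frequency of 0.256.
The F1 is + + / vi co, so vi co is a parental gamete class with expected frequency (1 − r)/2 = 0.744/2 = 0.3720.
That is 0.3720 = 37.2% of the progeny.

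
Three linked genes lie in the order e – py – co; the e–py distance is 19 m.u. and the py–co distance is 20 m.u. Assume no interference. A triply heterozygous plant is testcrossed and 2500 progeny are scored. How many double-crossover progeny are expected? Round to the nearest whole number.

95

Map distances give recombination frequencies of 0.190 and 0.200 for the two intervals.
With no interference, expected double-crossover frequency = 0.190 × 0.200 = 0.03800.
Expected number = 0.03800 × 2500 = 95.00 ≈ 95.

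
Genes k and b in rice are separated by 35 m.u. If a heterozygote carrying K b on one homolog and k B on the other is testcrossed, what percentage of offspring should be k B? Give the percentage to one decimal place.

32.5%

A map distance of 35 m.u. corresponds to a recombination frequency of 0.350.
The F1 is K b / k B, so k B is a parental gamete class with expected frequency (1 − r)/2 = 0.650/2 = 0.3250.
That is 0.3250 = 32.5% of the progeny.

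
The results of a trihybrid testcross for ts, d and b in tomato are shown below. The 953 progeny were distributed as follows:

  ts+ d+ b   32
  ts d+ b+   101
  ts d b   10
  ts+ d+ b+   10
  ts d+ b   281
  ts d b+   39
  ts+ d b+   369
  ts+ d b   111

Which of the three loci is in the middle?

d

The two most frequent reciprocal classes, ts+ d b+ and ts d+ b, are the parental types, so the F1 was ts+ d b+ / ts d+ b.
The two rarest classes, ts+ d+ b+ and ts d b, are the double crossovers. Comparing them with the parentals, only the d allele has switched, so d is the middle locus and the order is ts – d – b.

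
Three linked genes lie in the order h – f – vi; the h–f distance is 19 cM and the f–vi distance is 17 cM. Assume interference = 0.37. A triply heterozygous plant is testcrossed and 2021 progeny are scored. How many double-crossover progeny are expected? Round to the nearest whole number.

Map distances give recombination frequencies of 0.190 and 0.170 for the two intervals.
With interference 0.37 (so coincidence = 0.63), expected double-crossover frequency = 0.190 × 0.170 × 0.63 = 0.02035.
Expected number = 0.02035 × 2021 = 41.13 ≈ 41.

41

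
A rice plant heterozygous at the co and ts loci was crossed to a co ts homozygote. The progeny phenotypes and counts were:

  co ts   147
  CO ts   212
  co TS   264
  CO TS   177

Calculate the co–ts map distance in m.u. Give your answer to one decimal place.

The two most frequent classes, CO ts (212) and co TS (264), are the parental types, so the F1 was CO ts / co TS.
The recombinant classes are CO TS and co ts: 177 + 147 = 324.
Recombination frequency = 324/800 = 0.4050 ≈ 40.5%, i.e. 40.5 m.u.

40.5 m.u.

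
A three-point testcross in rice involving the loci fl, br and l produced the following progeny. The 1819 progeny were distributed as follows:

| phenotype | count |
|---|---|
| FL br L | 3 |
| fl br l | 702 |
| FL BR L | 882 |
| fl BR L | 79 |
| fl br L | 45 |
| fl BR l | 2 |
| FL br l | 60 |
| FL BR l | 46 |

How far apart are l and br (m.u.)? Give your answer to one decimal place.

The two most frequent reciprocal classes, FL BR L and fl br l, are the parental types, so the F1 was FL BR L / fl br l.
The two rarest classes, FL br L and fl BR l, are the double crossovers. Comparing them with the parentals, only the br allele has switched, so br is the middle locus and the order is fl – br – l.
Crossovers in the br–l interval produce the single-crossover classes FL BR l and fl br L (46 + 45 = 91) plus the double crossovers (5).
RF(br–l) = (91 + 5) / 1819 = 96/1819 = 0.0528 → 5.3 m.u.

5.3 m.u.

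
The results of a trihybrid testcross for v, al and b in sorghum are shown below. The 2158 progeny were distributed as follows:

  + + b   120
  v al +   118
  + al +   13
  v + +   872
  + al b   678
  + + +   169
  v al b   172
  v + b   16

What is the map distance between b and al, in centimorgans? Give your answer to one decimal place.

The two most frequent reciprocal classes, v + + and + al b, are the parental types, so the F1 was v + + / + al b.
The two rarest classes, v + b and + al +, are the double crossovers. Comparing them with the parentals, only the b allele has switched, so b is the middle locus and the order is al – b – v.
Crossovers in the al–b interval produce the single-crossover classes v al + and + + b (118 + 120 = 238) plus the double crossovers (29).
RF(al–b) = (238 + 29) / 2158 = 267/2158 = 0.1237 → 12.4 centimorgans.

12.4 centimorgans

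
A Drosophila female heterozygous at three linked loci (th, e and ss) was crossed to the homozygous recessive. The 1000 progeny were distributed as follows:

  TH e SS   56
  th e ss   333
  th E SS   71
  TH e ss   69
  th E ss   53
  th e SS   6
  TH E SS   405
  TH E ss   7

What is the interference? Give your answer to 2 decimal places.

0.30

The two most frequent reciprocal classes, TH E SS and th e ss, are the parental types, so the F1 was TH E SS / th e ss.
The two rarest classes, TH E ss and th e SS, are the double crossovers. Comparing them with the parentals, only the ss allele has switched, so ss is the middle locus and the order is e – ss – th.
e–ss: (109 + 13)/1000 = 0.1220; ss–th: (140 + 13)/1000 = 0.1530.
Expected DCO frequency = 0.1220 × 0.1530 ≈ 0.01867; observed = 13/1000 ≈ 0.01300.
Coefficient of coincidence = 0.01300/0.01867 ≈ 0.70; interference = 1 − 0.70 = 0.30.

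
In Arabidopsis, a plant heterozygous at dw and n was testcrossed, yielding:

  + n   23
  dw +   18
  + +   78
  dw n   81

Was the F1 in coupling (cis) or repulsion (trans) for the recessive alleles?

cis

The two most frequent classes are + + (78) and dw n (81); these are the parental (non-recombinant) types.
So the F1 carried + + on one chromosome and dw n on the other — the recessive alleles are on the same chromosome (cis / coupling).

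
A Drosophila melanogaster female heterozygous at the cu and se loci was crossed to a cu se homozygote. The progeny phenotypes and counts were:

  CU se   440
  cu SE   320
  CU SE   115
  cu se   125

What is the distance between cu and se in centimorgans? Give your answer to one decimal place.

The two most frequent classes, CU se (440) and cu SE (320), are the parental types, so the F1 was CU se / cu SE.
The recombinant classes are CU SE and cu se: 115 + 125 = 240.
Recombination frequency = 240/1000 = 0.2400 ≈ 24.0%, i.e. 24.0 centimorgans.

24.0 centimorgans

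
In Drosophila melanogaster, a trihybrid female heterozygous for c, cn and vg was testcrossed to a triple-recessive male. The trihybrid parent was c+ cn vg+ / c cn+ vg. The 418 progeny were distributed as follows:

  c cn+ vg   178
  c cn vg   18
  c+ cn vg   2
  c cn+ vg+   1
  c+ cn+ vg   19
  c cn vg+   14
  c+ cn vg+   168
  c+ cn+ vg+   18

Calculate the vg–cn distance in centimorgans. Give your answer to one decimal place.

9.3 centimorgans

The two rarest classes, c+ cn vg and c cn+ vg+, are the double crossovers. Comparing them with the parentals, only the vg allele has switched, so vg is the middle locus and the order is cn – vg – c.
Crossovers in the cn–vg interval produce the single-crossover classes c+ cn+ vg+ and c cn vg (18 + 18 = 36) plus the double crossovers (3).
RF(cn–vg) = (36 + 3) / 418 = 39/418 = 0.0933 → 9.3 centimorgans.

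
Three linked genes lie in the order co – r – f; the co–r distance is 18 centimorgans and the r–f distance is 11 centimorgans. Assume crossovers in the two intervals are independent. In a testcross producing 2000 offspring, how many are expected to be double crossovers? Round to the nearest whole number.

40

Map distances give recombination frequencies of 0.180 and 0.110 for the two intervals.
With no interference, expected double-crossover frequency = 0.180 × 0.110 = 0.01980.
Expected number = 0.01980 × 2000 = 39.60 ≈ 40.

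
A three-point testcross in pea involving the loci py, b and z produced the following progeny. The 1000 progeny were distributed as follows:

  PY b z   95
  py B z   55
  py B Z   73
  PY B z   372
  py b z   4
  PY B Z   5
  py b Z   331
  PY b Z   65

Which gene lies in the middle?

The two most frequent reciprocal classes, PY B z and py b Z, are the parental types, so the F1 was PY B z / py b Z.
The two rarest classes, PY B Z and py b z, are the double crossovers. Comparing them with the parentals, only the z allele has switched, so z is the middle locus and the order is b – z – py.

z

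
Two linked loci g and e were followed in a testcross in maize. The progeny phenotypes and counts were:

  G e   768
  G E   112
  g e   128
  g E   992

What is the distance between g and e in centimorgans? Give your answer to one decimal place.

12.0 centimorgans

The two most frequent classes, G e (768) and g E (992), are the parental types, so the F1 was G e / g E.
The recombinant classes are G E and g e: 112 + 128 = 240.
Recombination frequency = 240/2000 = 0.1200 ≈ 12.0%, i.e. 12.0 centimorgans.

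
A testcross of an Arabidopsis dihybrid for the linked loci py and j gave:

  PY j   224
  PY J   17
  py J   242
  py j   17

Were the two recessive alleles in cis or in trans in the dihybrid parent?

The two most frequent classes are PY j (224) and py J (242); these are the parental (non-recombinant) types.
So the F1 carried PY j on one chromosome and py J on the other — the recessive alleles are on opposite chromosomes (trans / repulsion).

trans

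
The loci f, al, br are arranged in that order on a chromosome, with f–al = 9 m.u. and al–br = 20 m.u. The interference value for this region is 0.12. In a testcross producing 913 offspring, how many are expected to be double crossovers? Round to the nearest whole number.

Map distances give recombination frequencies of 0.090 and 0.200 for the two intervals.
With interference 0.12 (so coincidence = 0.88), expected double-crossover frequency = 0.090 × 0.200 × 0.88 = 0.01584.
Expected number = 0.01584 × 913 = 14.46 ≈ 14.

14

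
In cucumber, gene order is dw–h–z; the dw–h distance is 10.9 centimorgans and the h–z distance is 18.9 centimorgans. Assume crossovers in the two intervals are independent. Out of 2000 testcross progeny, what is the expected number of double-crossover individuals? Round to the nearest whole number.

41

Map distances give recombination frequencies of 0.109 and 0.189 for the two intervals.
With no interference, expected double-crossover frequency = 0.109 × 0.189 = 0.02060.
Expected number = 0.02060 × 2000 = 41.20 ≈ 41.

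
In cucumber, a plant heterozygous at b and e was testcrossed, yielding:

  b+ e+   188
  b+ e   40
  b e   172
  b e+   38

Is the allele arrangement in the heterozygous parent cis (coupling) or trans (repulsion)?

The two most frequent classes are b+ e+ (188) and b e (172); these are the parental (non-recombinant) types.
So the F1 carried b+ e+ on one chromosome and b e on the other — the recessive alleles are on the same chromosome (cis / coupling).

cis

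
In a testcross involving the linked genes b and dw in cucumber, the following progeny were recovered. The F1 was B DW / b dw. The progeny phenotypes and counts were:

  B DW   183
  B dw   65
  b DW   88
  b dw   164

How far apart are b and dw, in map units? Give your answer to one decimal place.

30.6 map units

The recombinant classes are B dw and b DW: 65 + 88 = 153.
Recombination frequency = 153/500 = 0.3060 ≈ 30.6%, i.e. 30.6 map units.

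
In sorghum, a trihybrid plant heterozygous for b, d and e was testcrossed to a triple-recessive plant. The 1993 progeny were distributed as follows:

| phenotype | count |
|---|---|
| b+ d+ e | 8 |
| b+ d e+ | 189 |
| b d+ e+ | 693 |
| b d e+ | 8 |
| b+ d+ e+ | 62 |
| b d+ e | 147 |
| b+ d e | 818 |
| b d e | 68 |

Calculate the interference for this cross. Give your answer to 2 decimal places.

The two most frequent reciprocal classes, b d+ e+ and b+ d e, are the parental types, so the F1 was b d+ e+ / b+ d e.
The two rarest classes, b d e+ and b+ d+ e, are the double crossovers. Comparing them with the parentals, only the d allele has switched, so d is the middle locus and the order is b – d – e.
b–d: (130 + 16)/1993 = 0.0733; d–e: (336 + 16)/1993 = 0.1766.
Expected DCO frequency = 0.0733 × 0.1766 ≈ 0.01294; observed = 16/1993 ≈ 0.00803.
Coefficient of coincidence = 0.00803/0.01294 ≈ 0.62; interference = 1 − 0.62 = 0.38.

0.38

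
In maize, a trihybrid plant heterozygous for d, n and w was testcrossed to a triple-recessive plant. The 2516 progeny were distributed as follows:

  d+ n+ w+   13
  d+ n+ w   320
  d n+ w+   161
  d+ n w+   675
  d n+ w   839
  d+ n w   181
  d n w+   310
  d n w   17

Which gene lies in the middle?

The two most frequent reciprocal classes, d+ n w+ and d n+ w, are the parental types, so the F1 was d+ n w+ / d n+ w.
The two rarest classes, d+ n+ w+ and d n w, are the double crossovers. Comparing them with the parentals, only the n allele has switched, so n is the middle locus and the order is d – n – w.

n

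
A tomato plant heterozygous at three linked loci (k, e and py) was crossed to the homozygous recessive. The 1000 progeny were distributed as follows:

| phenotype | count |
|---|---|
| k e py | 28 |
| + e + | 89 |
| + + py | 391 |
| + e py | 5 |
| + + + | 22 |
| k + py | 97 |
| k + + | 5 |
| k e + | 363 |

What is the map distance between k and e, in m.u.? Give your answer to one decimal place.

19.6 m.u.

The two most frequent reciprocal classes, + + py and k e +, are the parental types, so the F1 was + + py / k e +.
The two rarest classes, + e py and k + +, are the double crossovers. Comparing them with the parentals, only the e allele has switched, so e is the middle locus and the order is k – e – py.
Crossovers in the k–e interval produce the single-crossover classes k + py and + e + (97 + 89 = 186) plus the double crossovers (10).
RF(k–e) = (186 + 10) / 1000 = 196/1000 = 0.1960 → 19.6 m.u.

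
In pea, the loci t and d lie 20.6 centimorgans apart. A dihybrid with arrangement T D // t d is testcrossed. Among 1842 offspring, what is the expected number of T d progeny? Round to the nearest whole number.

A map distance of 20.6 centimorgans corresponds to a recombination frequency of 0.206.
The F1 is T D / t d, so T d is a recombinant gamete class with expected frequency r/2 = 0.206/2 = 0.1030.
Expected number = 0.1030 × 1842 = 189.73 ≈ 190.

190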